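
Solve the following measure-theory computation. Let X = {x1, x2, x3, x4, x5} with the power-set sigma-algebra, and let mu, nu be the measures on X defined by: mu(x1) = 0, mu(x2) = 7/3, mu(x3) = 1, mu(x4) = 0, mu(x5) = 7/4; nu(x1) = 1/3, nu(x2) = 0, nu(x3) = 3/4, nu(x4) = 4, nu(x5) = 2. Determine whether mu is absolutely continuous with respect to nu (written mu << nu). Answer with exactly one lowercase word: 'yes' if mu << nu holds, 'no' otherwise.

mu << nu means: every nu-null measurable set is also mu-null; equivalently, for every atom x, if nu({x}) = 0 then mu({x}) = 0.
Checking each atom:
  x1: nu = 1/3 > 0 -> no constraint.
  x2: nu = 0, mu = 7/3 > 0 -> violates mu << nu.
  x3: nu = 3/4 > 0 -> no constraint.
  x4: nu = 4 > 0 -> no constraint.
  x5: nu = 2 > 0 -> no constraint.
The atom(s) x2 violate the condition (nu = 0 but mu > 0). Therefore mu is NOT absolutely continuous w.r.t. nu.

no


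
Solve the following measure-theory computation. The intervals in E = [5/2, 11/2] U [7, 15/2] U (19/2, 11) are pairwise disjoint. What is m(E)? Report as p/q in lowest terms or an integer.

For pairwise disjoint intervals, m(union_i I_i) = sum_i m(I_i),
and m is invariant under swapping open/closed endpoints (single points have measure 0).
So m(E) = sum_i (b_i - a_i).
  I_1 has length 11/2 - 5/2 = 3.
  I_2 has length 15/2 - 7 = 1/2.
  I_3 has length 11 - 19/2 = 3/2.
Summing:
  m(E) = 3 + 1/2 + 3/2 = 5.

5


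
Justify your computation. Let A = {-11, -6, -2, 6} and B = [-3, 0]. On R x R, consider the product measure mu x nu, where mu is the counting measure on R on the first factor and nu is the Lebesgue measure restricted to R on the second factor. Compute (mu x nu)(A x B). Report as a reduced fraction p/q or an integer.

For a measurable rectangle A x B, the product measure satisfies
  (mu x nu)(A x B) = mu(A) * nu(B).
  mu(A) = 4.
  nu(B) = 3.
  (mu x nu)(A x B) = 4 * 3 = 12.

12


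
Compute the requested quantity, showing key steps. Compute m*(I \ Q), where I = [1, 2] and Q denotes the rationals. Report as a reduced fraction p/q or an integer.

The interval I = [1, 2] has m(I) = 2 - 1 = 1 (endpoints are measure-zero, so open/closed/half-open agree). Write I = (I cap Q) u (I \ Q). The rationals in I are countable, so m*(I cap Q) = 0 (cover each rational by intervals whose total length is arbitrarily small). By countable subadditivity m*(I) <= m*(I cap Q) + m*(I \ Q), hence m*(I \ Q) >= m(I) = 1. The reverse inequality m*(I \ Q) <= m*(I) = 1 is trivial since (I \ Q) is a subset of I. Therefore m*(I \ Q) = 1.

1


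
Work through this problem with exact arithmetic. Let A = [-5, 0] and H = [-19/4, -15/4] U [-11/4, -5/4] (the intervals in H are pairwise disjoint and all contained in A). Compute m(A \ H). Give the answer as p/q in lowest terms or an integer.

The ambient interval has length m(A) = 0 - (-5) = 5.
Since the holes are disjoint and sit inside A, by finite additivity
  m(H) = sum_i (b_i - a_i), and m(A \ H) = m(A) - m(H).
Computing the hole measures:
  m(H_1) = -15/4 - (-19/4) = 1.
  m(H_2) = -5/4 - (-11/4) = 3/2.
Summed: m(H) = 1 + 3/2 = 5/2.
So m(A \ H) = 5 - 5/2 = 5/2.

5/2


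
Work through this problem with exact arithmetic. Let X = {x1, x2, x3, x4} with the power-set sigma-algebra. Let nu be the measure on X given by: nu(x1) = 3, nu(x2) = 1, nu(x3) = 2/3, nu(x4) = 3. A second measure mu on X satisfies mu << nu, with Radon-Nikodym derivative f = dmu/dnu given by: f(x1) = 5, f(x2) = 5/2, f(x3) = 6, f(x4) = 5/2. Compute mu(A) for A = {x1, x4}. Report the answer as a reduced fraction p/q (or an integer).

By the defining property of the Radon-Nikodym derivative, for every measurable set A,
  mu(A) = integral_A f dnu.
Since nu is a discrete measure concentrated on the atoms of X, the integral over A reduces to the sum
  mu(A) = sum_{x in A} f(x) * nu({x}).
Computing each term:
  x1: f(x1) * nu(x1) = 5 * 3 = 15.
  x4: f(x4) * nu(x4) = 5/2 * 3 = 15/2.
Summing: mu(A) = 15 + 15/2 = 45/2.

45/2


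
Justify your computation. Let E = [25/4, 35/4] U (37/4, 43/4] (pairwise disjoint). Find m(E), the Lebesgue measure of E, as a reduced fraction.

For pairwise disjoint intervals, m(union_i I_i) = sum_i m(I_i),
and m is invariant under swapping open/closed endpoints (single points have measure 0).
So m(E) = sum_i (b_i - a_i).
  I_1 has length 35/4 - 25/4 = 5/2.
  I_2 has length 43/4 - 37/4 = 3/2.
Summing:
  m(E) = 5/2 + 3/2 = 4.

4


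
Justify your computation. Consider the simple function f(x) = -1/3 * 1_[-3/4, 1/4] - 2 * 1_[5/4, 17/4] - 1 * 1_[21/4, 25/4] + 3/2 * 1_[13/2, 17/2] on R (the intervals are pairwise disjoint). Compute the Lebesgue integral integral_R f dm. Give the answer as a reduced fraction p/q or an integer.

For a simple function f = sum_i c_i * 1_{A_i} with disjoint A_i,
  integral f dm = sum_i c_i * m(A_i).
Lengths of the A_i:
  m(A_1) = 1/4 - (-3/4) = 1.
  m(A_2) = 17/4 - 5/4 = 3.
  m(A_3) = 25/4 - 21/4 = 1.
  m(A_4) = 17/2 - 13/2 = 2.
Contributions c_i * m(A_i):
  (-1/3) * (1) = -1/3.
  (-2) * (3) = -6.
  (-1) * (1) = -1.
  (3/2) * (2) = 3.
Total: -1/3 - 6 - 1 + 3 = -13/3.

-13/3


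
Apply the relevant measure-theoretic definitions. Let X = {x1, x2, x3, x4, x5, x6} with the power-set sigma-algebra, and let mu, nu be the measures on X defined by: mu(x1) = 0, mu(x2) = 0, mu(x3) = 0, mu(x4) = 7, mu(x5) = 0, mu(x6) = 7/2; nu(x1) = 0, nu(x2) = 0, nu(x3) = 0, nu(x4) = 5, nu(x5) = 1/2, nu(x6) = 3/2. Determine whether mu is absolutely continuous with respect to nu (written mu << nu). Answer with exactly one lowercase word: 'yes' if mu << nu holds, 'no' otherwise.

mu << nu means: every nu-null measurable set is also mu-null; equivalently, for every atom x, if nu({x}) = 0 then mu({x}) = 0.
Checking each atom:
  x1: nu = 0, mu = 0 -> consistent with mu << nu.
  x2: nu = 0, mu = 0 -> consistent with mu << nu.
  x3: nu = 0, mu = 0 -> consistent with mu << nu.
  x4: nu = 5 > 0 -> no constraint.
  x5: nu = 1/2 > 0 -> no constraint.
  x6: nu = 3/2 > 0 -> no constraint.
No atom violates the condition. Therefore mu << nu.

yes


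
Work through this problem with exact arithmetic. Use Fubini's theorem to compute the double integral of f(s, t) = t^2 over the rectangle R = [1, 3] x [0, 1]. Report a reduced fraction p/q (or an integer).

f(s, t) is a tensor product of a function of s and a function of t, and both factors are bounded continuous (hence Lebesgue integrable) on the rectangle, so Fubini's theorem applies:
  integral_R f d(m x m) = (integral_a1^b1 1 ds) * (integral_a2^b2 t^2 dt).
Inner integral in s: integral_{1}^{3} 1 ds = (3^1 - 1^1)/1
  = 2.
Inner integral in t: integral_{0}^{1} t^2 dt = (1^3 - 0^3)/3
  = 1/3.
Product: (2) * (1/3) = 2/3.

2/3


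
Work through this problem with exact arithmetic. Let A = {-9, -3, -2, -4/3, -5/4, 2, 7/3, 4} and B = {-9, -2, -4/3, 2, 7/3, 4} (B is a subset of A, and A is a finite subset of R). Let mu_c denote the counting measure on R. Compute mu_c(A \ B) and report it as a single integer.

Counting measure assigns mu_c(E) = |E| (number of elements) when E is finite. For B subset A, A \ B is the set of elements of A not in B, so |A \ B| = |A| - |B|.
|A| = 8, |B| = 6, so mu_c(A \ B) = 8 - 6 = 2.

2


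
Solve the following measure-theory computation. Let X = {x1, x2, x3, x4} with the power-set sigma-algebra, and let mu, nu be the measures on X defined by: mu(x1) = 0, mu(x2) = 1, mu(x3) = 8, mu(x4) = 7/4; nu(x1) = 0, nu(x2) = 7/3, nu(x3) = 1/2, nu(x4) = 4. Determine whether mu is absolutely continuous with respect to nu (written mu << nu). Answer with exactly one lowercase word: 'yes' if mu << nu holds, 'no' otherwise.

mu << nu means: every nu-null measurable set is also mu-null; equivalently, for every atom x, if nu({x}) = 0 then mu({x}) = 0.
Checking each atom:
  x1: nu = 0, mu = 0 -> consistent with mu << nu.
  x2: nu = 7/3 > 0 -> no constraint.
  x3: nu = 1/2 > 0 -> no constraint.
  x4: nu = 4 > 0 -> no constraint.
No atom violates the condition. Therefore mu << nu.

yes


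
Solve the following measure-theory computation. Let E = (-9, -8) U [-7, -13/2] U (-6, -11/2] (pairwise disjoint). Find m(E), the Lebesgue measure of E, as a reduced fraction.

For pairwise disjoint intervals, m(union_i I_i) = sum_i m(I_i),
and m is invariant under swapping open/closed endpoints (single points have measure 0).
So m(E) = sum_i (b_i - a_i).
  I_1 has length -8 - (-9) = 1.
  I_2 has length -13/2 - (-7) = 1/2.
  I_3 has length -11/2 - (-6) = 1/2.
Summing:
  m(E) = 1 + 1/2 + 1/2 = 2.

2


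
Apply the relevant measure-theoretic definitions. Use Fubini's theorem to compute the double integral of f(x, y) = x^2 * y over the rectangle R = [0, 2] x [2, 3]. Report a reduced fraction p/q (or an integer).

f(x, y) is a tensor product of a function of x and a function of y, and both factors are bounded continuous (hence Lebesgue integrable) on the rectangle, so Fubini's theorem applies:
  integral_R f d(m x m) = (integral_a1^b1 x^2 dx) * (integral_a2^b2 y dy).
Inner integral in x: integral_{0}^{2} x^2 dx = (2^3 - 0^3)/3
  = 8/3.
Inner integral in y: integral_{2}^{3} y dy = (3^2 - 2^2)/2
  = 5/2.
Product: (8/3) * (5/2) = 20/3.

20/3


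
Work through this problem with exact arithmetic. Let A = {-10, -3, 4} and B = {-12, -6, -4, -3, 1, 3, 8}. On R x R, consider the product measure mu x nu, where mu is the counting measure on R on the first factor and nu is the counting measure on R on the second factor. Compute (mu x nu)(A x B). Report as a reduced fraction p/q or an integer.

For a measurable rectangle A x B, the product measure satisfies
  (mu x nu)(A x B) = mu(A) * nu(B).
  mu(A) = 3.
  nu(B) = 7.
  (mu x nu)(A x B) = 3 * 7 = 21.

21


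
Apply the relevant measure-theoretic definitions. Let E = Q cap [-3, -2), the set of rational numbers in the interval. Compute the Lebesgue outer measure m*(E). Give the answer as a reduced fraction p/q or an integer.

E = Q cap [-3, -2) is a subset of Q, which is countable. Enumerate Q = {q_1, q_2, ...}; for any eps > 0, cover q_k by the open interval (q_k - eps/2^(k+1), q_k + eps/2^(k+1)), of length eps/2^k. The total cover length is sum_{k>=1} eps/2^k = eps. Hence m*(E) <= m*(Q) <= eps for every eps > 0, and since outer measure is non-negative, m*(E) = 0.

0


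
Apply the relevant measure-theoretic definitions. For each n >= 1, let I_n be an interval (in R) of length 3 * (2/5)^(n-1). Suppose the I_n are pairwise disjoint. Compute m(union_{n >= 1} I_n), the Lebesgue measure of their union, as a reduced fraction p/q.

By countable additivity of the Lebesgue measure on pairwise disjoint measurable sets,
  m(union_{n >= 1} I_n) = sum_{n >= 1} m(I_n) = sum_{n >= 1} a * r^(n-1),
  with a = 3 and r = 2/5.
Since 0 < r = 2/5 < 1, the geometric series converges:
  sum_{n >= 1} a * r^(n-1) = a / (1 - r).
  = 3 / (1 - 2/5)
  = 3 / (3/5)
  = 5.

5


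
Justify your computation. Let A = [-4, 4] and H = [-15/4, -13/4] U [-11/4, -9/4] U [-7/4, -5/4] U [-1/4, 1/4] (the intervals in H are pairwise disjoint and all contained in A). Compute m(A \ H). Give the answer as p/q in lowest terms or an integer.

The ambient interval has length m(A) = 4 - (-4) = 8.
Since the holes are disjoint and sit inside A, by finite additivity
  m(H) = sum_i (b_i - a_i), and m(A \ H) = m(A) - m(H).
Computing the hole measures:
  m(H_1) = -13/4 - (-15/4) = 1/2.
  m(H_2) = -9/4 - (-11/4) = 1/2.
  m(H_3) = -5/4 - (-7/4) = 1/2.
  m(H_4) = 1/4 - (-1/4) = 1/2.
Summed: m(H) = 1/2 + 1/2 + 1/2 + 1/2 = 2.
So m(A \ H) = 8 - 2 = 6.

6


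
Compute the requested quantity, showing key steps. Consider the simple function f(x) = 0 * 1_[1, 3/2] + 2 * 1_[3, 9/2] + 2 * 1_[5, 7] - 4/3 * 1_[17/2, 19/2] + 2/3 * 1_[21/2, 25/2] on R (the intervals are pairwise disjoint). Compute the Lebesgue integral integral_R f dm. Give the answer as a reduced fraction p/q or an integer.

For a simple function f = sum_i c_i * 1_{A_i} with disjoint A_i,
  integral f dm = sum_i c_i * m(A_i).
Lengths of the A_i:
  m(A_1) = 3/2 - 1 = 1/2.
  m(A_2) = 9/2 - 3 = 3/2.
  m(A_3) = 7 - 5 = 2.
  m(A_4) = 19/2 - 17/2 = 1.
  m(A_5) = 25/2 - 21/2 = 2.
Contributions c_i * m(A_i):
  (0) * (1/2) = 0.
  (2) * (3/2) = 3.
  (2) * (2) = 4.
  (-4/3) * (1) = -4/3.
  (2/3) * (2) = 4/3.
Total: 0 + 3 + 4 - 4/3 + 4/3 = 7.

7


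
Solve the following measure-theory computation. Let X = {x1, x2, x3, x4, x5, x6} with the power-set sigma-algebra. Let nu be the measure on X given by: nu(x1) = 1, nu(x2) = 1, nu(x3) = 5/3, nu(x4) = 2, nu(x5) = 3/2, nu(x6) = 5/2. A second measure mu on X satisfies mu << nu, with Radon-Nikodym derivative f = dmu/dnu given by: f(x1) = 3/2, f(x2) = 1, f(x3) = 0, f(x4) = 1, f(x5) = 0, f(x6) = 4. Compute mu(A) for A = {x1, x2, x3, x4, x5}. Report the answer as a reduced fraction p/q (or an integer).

By the defining property of the Radon-Nikodym derivative, for every measurable set A,
  mu(A) = integral_A f dnu.
Since nu is a discrete measure concentrated on the atoms of X, the integral over A reduces to the sum
  mu(A) = sum_{x in A} f(x) * nu({x}).
Computing each term:
  x1: f(x1) * nu(x1) = 3/2 * 1 = 3/2.
  x2: f(x2) * nu(x2) = 1 * 1 = 1.
  x3: f(x3) * nu(x3) = 0 * 5/3 = 0.
  x4: f(x4) * nu(x4) = 1 * 2 = 2.
  x5: f(x5) * nu(x5) = 0 * 3/2 = 0.
Summing: mu(A) = 3/2 + 1 + 0 + 2 + 0 = 9/2.

9/2


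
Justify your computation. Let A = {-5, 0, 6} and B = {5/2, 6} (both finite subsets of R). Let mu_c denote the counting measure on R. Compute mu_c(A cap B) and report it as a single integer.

Counting measure on a finite set equals cardinality. mu_c(A cap B) = |A cap B| (elements appearing in both).
Enumerating the elements of A that also lie in B gives 1 element(s).
So mu_c(A cap B) = 1.

1


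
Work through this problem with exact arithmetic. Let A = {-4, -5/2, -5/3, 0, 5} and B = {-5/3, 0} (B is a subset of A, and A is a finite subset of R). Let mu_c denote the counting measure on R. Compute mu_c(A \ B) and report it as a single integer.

Counting measure assigns mu_c(E) = |E| (number of elements) when E is finite. For B subset A, A \ B is the set of elements of A not in B, so |A \ B| = |A| - |B|.
|A| = 5, |B| = 2, so mu_c(A \ B) = 5 - 2 = 3.

3


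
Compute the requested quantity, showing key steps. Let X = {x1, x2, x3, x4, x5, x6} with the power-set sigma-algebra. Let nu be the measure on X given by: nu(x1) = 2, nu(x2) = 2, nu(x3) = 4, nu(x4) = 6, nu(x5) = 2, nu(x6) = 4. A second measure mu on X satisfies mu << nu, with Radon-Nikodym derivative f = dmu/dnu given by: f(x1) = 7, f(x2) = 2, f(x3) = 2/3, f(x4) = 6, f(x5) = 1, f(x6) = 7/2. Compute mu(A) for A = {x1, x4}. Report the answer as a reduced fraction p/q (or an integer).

By the defining property of the Radon-Nikodym derivative, for every measurable set A,
  mu(A) = integral_A f dnu.
Since nu is a discrete measure concentrated on the atoms of X, the integral over A reduces to the sum
  mu(A) = sum_{x in A} f(x) * nu({x}).
Computing each term:
  x1: f(x1) * nu(x1) = 7 * 2 = 14.
  x4: f(x4) * nu(x4) = 6 * 6 = 36.
Summing: mu(A) = 14 + 36 = 50.

50


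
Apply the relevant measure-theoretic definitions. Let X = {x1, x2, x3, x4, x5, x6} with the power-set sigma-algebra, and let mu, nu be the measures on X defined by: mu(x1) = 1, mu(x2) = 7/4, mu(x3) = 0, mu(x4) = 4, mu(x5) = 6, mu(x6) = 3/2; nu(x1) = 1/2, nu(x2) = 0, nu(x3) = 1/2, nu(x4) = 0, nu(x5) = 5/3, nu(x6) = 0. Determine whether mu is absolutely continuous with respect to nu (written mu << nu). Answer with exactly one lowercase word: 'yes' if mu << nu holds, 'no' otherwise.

mu << nu means: every nu-null measurable set is also mu-null; equivalently, for every atom x, if nu({x}) = 0 then mu({x}) = 0.
Checking each atom:
  x1: nu = 1/2 > 0 -> no constraint.
  x2: nu = 0, mu = 7/4 > 0 -> violates mu << nu.
  x3: nu = 1/2 > 0 -> no constraint.
  x4: nu = 0, mu = 4 > 0 -> violates mu << nu.
  x5: nu = 5/3 > 0 -> no constraint.
  x6: nu = 0, mu = 3/2 > 0 -> violates mu << nu.
The atom(s) x2, x4, x6 violate the condition (nu = 0 but mu > 0). Therefore mu is NOT absolutely continuous w.r.t. nu.

no


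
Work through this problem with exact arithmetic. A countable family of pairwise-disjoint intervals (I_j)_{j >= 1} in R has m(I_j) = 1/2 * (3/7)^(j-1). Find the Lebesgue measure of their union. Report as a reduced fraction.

By countable additivity of the Lebesgue measure on pairwise disjoint measurable sets,
  m(union_{j >= 1} I_j) = sum_{j >= 1} m(I_j) = sum_{j >= 1} a * r^(j-1),
  with a = 1/2 and r = 3/7.
Since 0 < r = 3/7 < 1, the geometric series converges:
  sum_{j >= 1} a * r^(j-1) = a / (1 - r).
  = 1/2 / (1 - 3/7)
  = 1/2 / (4/7)
  = 7/8.

7/8


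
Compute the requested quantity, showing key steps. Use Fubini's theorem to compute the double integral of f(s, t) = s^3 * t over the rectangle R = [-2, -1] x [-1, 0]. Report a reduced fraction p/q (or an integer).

f(s, t) is a tensor product of a function of s and a function of t, and both factors are bounded continuous (hence Lebesgue integrable) on the rectangle, so Fubini's theorem applies:
  integral_R f d(m x m) = (integral_a1^b1 s^3 ds) * (integral_a2^b2 t dt).
Inner integral in s: integral_{-2}^{-1} s^3 ds = ((-1)^4 - (-2)^4)/4
  = -15/4.
Inner integral in t: integral_{-1}^{0} t dt = (0^2 - (-1)^2)/2
  = -1/2.
Product: (-15/4) * (-1/2) = 15/8.

15/8


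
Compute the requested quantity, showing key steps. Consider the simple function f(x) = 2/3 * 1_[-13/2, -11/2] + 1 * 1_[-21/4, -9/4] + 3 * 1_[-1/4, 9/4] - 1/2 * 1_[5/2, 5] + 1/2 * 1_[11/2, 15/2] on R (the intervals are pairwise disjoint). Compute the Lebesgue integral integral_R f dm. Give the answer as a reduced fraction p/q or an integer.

For a simple function f = sum_i c_i * 1_{A_i} with disjoint A_i,
  integral f dm = sum_i c_i * m(A_i).
Lengths of the A_i:
  m(A_1) = -11/2 - (-13/2) = 1.
  m(A_2) = -9/4 - (-21/4) = 3.
  m(A_3) = 9/4 - (-1/4) = 5/2.
  m(A_4) = 5 - 5/2 = 5/2.
  m(A_5) = 15/2 - 11/2 = 2.
Contributions c_i * m(A_i):
  (2/3) * (1) = 2/3.
  (1) * (3) = 3.
  (3) * (5/2) = 15/2.
  (-1/2) * (5/2) = -5/4.
  (1/2) * (2) = 1.
Total: 2/3 + 3 + 15/2 - 5/4 + 1 = 131/12.

131/12


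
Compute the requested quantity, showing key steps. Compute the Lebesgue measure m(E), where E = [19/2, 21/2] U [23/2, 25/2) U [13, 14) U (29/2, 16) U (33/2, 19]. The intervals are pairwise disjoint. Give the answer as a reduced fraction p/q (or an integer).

For pairwise disjoint intervals, m(union_i I_i) = sum_i m(I_i),
and m is invariant under swapping open/closed endpoints (single points have measure 0).
So m(E) = sum_i (b_i - a_i).
  I_1 has length 21/2 - 19/2 = 1.
  I_2 has length 25/2 - 23/2 = 1.
  I_3 has length 14 - 13 = 1.
  I_4 has length 16 - 29/2 = 3/2.
  I_5 has length 19 - 33/2 = 5/2.
Summing:
  m(E) = 1 + 1 + 1 + 3/2 + 5/2 = 7.

7


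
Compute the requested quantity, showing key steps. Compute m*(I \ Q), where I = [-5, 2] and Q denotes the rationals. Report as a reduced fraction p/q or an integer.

The interval I = [-5, 2] has m(I) = 2 - (-5) = 7 (endpoints are measure-zero, so open/closed/half-open agree). Write I = (I cap Q) u (I \ Q). The rationals in I are countable, so m*(I cap Q) = 0 (cover each rational by intervals whose total length is arbitrarily small). By countable subadditivity m*(I) <= m*(I cap Q) + m*(I \ Q), hence m*(I \ Q) >= m(I) = 7. The reverse inequality m*(I \ Q) <= m*(I) = 7 is trivial since (I \ Q) is a subset of I. Therefore m*(I \ Q) = 7.

7


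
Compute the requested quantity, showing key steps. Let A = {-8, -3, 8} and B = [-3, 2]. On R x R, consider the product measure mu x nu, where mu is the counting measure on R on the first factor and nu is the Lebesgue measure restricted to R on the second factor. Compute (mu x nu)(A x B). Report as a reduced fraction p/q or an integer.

For a measurable rectangle A x B, the product measure satisfies
  (mu x nu)(A x B) = mu(A) * nu(B).
  mu(A) = 3.
  nu(B) = 5.
  (mu x nu)(A x B) = 3 * 5 = 15.

15


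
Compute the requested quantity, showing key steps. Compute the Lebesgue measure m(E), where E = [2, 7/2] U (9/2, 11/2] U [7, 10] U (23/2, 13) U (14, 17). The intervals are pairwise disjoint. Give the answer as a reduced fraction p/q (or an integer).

For pairwise disjoint intervals, m(union_i I_i) = sum_i m(I_i),
and m is invariant under swapping open/closed endpoints (single points have measure 0).
So m(E) = sum_i (b_i - a_i).
  I_1 has length 7/2 - 2 = 3/2.
  I_2 has length 11/2 - 9/2 = 1.
  I_3 has length 10 - 7 = 3.
  I_4 has length 13 - 23/2 = 3/2.
  I_5 has length 17 - 14 = 3.
Summing:
  m(E) = 3/2 + 1 + 3 + 3/2 + 3 = 10.

10


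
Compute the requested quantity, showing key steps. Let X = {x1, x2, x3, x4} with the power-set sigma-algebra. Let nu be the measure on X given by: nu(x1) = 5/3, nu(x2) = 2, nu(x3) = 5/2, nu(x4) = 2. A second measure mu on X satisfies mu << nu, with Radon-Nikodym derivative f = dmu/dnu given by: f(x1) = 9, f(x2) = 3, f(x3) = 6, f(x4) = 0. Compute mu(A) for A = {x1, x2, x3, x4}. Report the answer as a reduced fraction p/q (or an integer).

By the defining property of the Radon-Nikodym derivative, for every measurable set A,
  mu(A) = integral_A f dnu.
Since nu is a discrete measure concentrated on the atoms of X, the integral over A reduces to the sum
  mu(A) = sum_{x in A} f(x) * nu({x}).
Computing each term:
  x1: f(x1) * nu(x1) = 9 * 5/3 = 15.
  x2: f(x2) * nu(x2) = 3 * 2 = 6.
  x3: f(x3) * nu(x3) = 6 * 5/2 = 15.
  x4: f(x4) * nu(x4) = 0 * 2 = 0.
Summing: mu(A) = 15 + 6 + 15 + 0 = 36.

36


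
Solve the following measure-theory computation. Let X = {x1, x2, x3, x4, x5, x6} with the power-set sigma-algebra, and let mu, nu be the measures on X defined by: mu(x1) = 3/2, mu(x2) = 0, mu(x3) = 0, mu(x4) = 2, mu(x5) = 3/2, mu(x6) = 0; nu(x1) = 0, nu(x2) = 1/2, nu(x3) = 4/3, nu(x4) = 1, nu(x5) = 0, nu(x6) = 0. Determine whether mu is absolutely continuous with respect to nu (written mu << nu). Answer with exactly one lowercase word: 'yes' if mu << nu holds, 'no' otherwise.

mu << nu means: every nu-null measurable set is also mu-null; equivalently, for every atom x, if nu({x}) = 0 then mu({x}) = 0.
Checking each atom:
  x1: nu = 0, mu = 3/2 > 0 -> violates mu << nu.
  x2: nu = 1/2 > 0 -> no constraint.
  x3: nu = 4/3 > 0 -> no constraint.
  x4: nu = 1 > 0 -> no constraint.
  x5: nu = 0, mu = 3/2 > 0 -> violates mu << nu.
  x6: nu = 0, mu = 0 -> consistent with mu << nu.
The atom(s) x1, x5 violate the condition (nu = 0 but mu > 0). Therefore mu is NOT absolutely continuous w.r.t. nu.

no


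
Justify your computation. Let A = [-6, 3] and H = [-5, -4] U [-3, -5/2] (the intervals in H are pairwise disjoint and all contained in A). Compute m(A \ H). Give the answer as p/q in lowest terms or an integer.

The ambient interval has length m(A) = 3 - (-6) = 9.
Since the holes are disjoint and sit inside A, by finite additivity
  m(H) = sum_i (b_i - a_i), and m(A \ H) = m(A) - m(H).
Computing the hole measures:
  m(H_1) = -4 - (-5) = 1.
  m(H_2) = -5/2 - (-3) = 1/2.
Summed: m(H) = 1 + 1/2 = 3/2.
So m(A \ H) = 9 - 3/2 = 15/2.

15/2


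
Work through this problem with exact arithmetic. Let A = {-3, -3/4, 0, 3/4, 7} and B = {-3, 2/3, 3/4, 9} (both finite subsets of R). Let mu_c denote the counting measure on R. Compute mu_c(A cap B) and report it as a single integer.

Counting measure on a finite set equals cardinality. mu_c(A cap B) = |A cap B| (elements appearing in both).
Enumerating the elements of A that also lie in B gives 2 element(s).
So mu_c(A cap B) = 2.

2


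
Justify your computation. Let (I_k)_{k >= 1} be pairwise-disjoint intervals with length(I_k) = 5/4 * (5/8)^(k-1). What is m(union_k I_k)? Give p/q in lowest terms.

By countable additivity of the Lebesgue measure on pairwise disjoint measurable sets,
  m(union_{k >= 1} I_k) = sum_{k >= 1} m(I_k) = sum_{k >= 1} a * r^(k-1),
  with a = 5/4 and r = 5/8.
Since 0 < r = 5/8 < 1, the geometric series converges:
  sum_{k >= 1} a * r^(k-1) = a / (1 - r).
  = 5/4 / (1 - 5/8)
  = 5/4 / (3/8)
  = 10/3.

10/3


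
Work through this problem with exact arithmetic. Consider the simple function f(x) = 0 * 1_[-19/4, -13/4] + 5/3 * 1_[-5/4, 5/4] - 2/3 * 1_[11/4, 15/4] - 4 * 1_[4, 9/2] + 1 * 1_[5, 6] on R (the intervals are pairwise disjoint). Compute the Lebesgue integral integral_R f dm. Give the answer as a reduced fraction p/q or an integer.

For a simple function f = sum_i c_i * 1_{A_i} with disjoint A_i,
  integral f dm = sum_i c_i * m(A_i).
Lengths of the A_i:
  m(A_1) = -13/4 - (-19/4) = 3/2.
  m(A_2) = 5/4 - (-5/4) = 5/2.
  m(A_3) = 15/4 - 11/4 = 1.
  m(A_4) = 9/2 - 4 = 1/2.
  m(A_5) = 6 - 5 = 1.
Contributions c_i * m(A_i):
  (0) * (3/2) = 0.
  (5/3) * (5/2) = 25/6.
  (-2/3) * (1) = -2/3.
  (-4) * (1/2) = -2.
  (1) * (1) = 1.
Total: 0 + 25/6 - 2/3 - 2 + 1 = 5/2.

5/2


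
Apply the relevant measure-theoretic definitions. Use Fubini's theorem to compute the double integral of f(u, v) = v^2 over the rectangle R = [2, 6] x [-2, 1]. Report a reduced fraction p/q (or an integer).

f(u, v) is a tensor product of a function of u and a function of v, and both factors are bounded continuous (hence Lebesgue integrable) on the rectangle, so Fubini's theorem applies:
  integral_R f d(m x m) = (integral_a1^b1 1 du) * (integral_a2^b2 v^2 dv).
Inner integral in u: integral_{2}^{6} 1 du = (6^1 - 2^1)/1
  = 4.
Inner integral in v: integral_{-2}^{1} v^2 dv = (1^3 - (-2)^3)/3
  = 3.
Product: (4) * (3) = 12.

12


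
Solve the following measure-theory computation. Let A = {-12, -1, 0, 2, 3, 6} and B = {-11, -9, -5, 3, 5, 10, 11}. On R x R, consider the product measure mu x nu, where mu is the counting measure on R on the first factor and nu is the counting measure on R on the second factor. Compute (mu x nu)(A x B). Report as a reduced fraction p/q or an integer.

For a measurable rectangle A x B, the product measure satisfies
  (mu x nu)(A x B) = mu(A) * nu(B).
  mu(A) = 6.
  nu(B) = 7.
  (mu x nu)(A x B) = 6 * 7 = 42.

42


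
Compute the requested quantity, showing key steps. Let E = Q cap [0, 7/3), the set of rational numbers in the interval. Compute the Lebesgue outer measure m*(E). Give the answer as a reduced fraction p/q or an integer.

The set Q cap [0, 7/3) is countable (a subset of the countable set Q). Lebesgue outer measure of any countable set is 0: each singleton {q} has m*({q}) = 0, and by countable subadditivity m*(union_k {q_k}) <= sum_k m*({q_k}) = sum_k 0 = 0. The reverse inequality m*(E) >= 0 is automatic. So m*(Q cap [0, 7/3)) = 0.

0


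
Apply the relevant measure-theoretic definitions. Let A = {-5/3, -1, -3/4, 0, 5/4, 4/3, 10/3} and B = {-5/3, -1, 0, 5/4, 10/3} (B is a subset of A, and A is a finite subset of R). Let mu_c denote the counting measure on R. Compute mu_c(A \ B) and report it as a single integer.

Counting measure assigns mu_c(E) = |E| (number of elements) when E is finite. For B subset A, A \ B is the set of elements of A not in B, so |A \ B| = |A| - |B|.
|A| = 7, |B| = 5, so mu_c(A \ B) = 7 - 5 = 2.

2


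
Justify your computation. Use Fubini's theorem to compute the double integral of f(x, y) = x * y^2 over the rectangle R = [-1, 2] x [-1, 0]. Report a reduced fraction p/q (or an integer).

f(x, y) is a tensor product of a function of x and a function of y, and both factors are bounded continuous (hence Lebesgue integrable) on the rectangle, so Fubini's theorem applies:
  integral_R f d(m x m) = (integral_a1^b1 x dx) * (integral_a2^b2 y^2 dy).
Inner integral in x: integral_{-1}^{2} x dx = (2^2 - (-1)^2)/2
  = 3/2.
Inner integral in y: integral_{-1}^{0} y^2 dy = (0^3 - (-1)^3)/3
  = 1/3.
Product: (3/2) * (1/3) = 1/2.

1/2


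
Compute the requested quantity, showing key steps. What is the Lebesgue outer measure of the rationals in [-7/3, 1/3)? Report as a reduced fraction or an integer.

E = Q cap [-7/3, 1/3) is a subset of Q, which is countable. Enumerate Q = {q_1, q_2, ...}; for any eps > 0, cover q_k by the open interval (q_k - eps/2^(k+1), q_k + eps/2^(k+1)), of length eps/2^k. The total cover length is sum_{k>=1} eps/2^k = eps. Hence m*(E) <= m*(Q) <= eps for every eps > 0, and since outer measure is non-negative, m*(E) = 0.

0


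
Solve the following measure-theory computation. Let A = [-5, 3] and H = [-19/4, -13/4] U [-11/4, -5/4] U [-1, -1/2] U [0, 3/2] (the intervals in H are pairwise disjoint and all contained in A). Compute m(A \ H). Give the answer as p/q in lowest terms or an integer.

The ambient interval has length m(A) = 3 - (-5) = 8.
Since the holes are disjoint and sit inside A, by finite additivity
  m(H) = sum_i (b_i - a_i), and m(A \ H) = m(A) - m(H).
Computing the hole measures:
  m(H_1) = -13/4 - (-19/4) = 3/2.
  m(H_2) = -5/4 - (-11/4) = 3/2.
  m(H_3) = -1/2 - (-1) = 1/2.
  m(H_4) = 3/2 - 0 = 3/2.
Summed: m(H) = 3/2 + 3/2 + 1/2 + 3/2 = 5.
So m(A \ H) = 8 - 5 = 3.

3


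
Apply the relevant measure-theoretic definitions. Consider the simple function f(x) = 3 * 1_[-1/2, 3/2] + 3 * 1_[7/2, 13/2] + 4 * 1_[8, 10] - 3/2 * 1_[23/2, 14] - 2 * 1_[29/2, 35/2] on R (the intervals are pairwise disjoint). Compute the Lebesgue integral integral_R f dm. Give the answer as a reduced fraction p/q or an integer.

For a simple function f = sum_i c_i * 1_{A_i} with disjoint A_i,
  integral f dm = sum_i c_i * m(A_i).
Lengths of the A_i:
  m(A_1) = 3/2 - (-1/2) = 2.
  m(A_2) = 13/2 - 7/2 = 3.
  m(A_3) = 10 - 8 = 2.
  m(A_4) = 14 - 23/2 = 5/2.
  m(A_5) = 35/2 - 29/2 = 3.
Contributions c_i * m(A_i):
  (3) * (2) = 6.
  (3) * (3) = 9.
  (4) * (2) = 8.
  (-3/2) * (5/2) = -15/4.
  (-2) * (3) = -6.
Total: 6 + 9 + 8 - 15/4 - 6 = 53/4.

53/4


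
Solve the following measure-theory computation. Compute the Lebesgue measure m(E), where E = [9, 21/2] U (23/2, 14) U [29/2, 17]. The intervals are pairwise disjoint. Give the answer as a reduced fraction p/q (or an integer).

For pairwise disjoint intervals, m(union_i I_i) = sum_i m(I_i),
and m is invariant under swapping open/closed endpoints (single points have measure 0).
So m(E) = sum_i (b_i - a_i).
  I_1 has length 21/2 - 9 = 3/2.
  I_2 has length 14 - 23/2 = 5/2.
  I_3 has length 17 - 29/2 = 5/2.
Summing:
  m(E) = 3/2 + 5/2 + 5/2 = 13/2.

13/2


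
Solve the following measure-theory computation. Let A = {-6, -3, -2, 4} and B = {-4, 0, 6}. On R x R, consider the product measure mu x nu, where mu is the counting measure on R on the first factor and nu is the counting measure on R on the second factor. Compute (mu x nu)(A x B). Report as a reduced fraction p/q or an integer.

For a measurable rectangle A x B, the product measure satisfies
  (mu x nu)(A x B) = mu(A) * nu(B).
  mu(A) = 4.
  nu(B) = 3.
  (mu x nu)(A x B) = 4 * 3 = 12.

12


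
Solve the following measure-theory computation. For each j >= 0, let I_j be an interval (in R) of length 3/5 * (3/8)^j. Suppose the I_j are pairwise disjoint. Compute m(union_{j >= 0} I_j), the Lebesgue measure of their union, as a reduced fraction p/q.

By countable additivity of the Lebesgue measure on pairwise disjoint measurable sets,
  m(union_{j >= 0} I_j) = sum_{j >= 0} m(I_j) = sum_{j >= 0} a * r^j,
  with a = 3/5 and r = 3/8.
Since 0 < r = 3/8 < 1, the geometric series converges:
  sum_{j >= 0} a * r^j = a / (1 - r).
  = 3/5 / (1 - 3/8)
  = 3/5 / (5/8)
  = 24/25.

24/25


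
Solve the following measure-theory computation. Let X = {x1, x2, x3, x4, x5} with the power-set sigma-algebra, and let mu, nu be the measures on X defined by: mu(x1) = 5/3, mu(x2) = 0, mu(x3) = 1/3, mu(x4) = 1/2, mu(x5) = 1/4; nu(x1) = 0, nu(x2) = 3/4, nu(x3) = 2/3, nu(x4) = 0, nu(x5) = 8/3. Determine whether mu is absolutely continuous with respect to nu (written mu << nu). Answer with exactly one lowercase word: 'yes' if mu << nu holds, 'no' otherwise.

mu << nu means: every nu-null measurable set is also mu-null; equivalently, for every atom x, if nu({x}) = 0 then mu({x}) = 0.
Checking each atom:
  x1: nu = 0, mu = 5/3 > 0 -> violates mu << nu.
  x2: nu = 3/4 > 0 -> no constraint.
  x3: nu = 2/3 > 0 -> no constraint.
  x4: nu = 0, mu = 1/2 > 0 -> violates mu << nu.
  x5: nu = 8/3 > 0 -> no constraint.
The atom(s) x1, x4 violate the condition (nu = 0 but mu > 0). Therefore mu is NOT absolutely continuous w.r.t. nu.

no


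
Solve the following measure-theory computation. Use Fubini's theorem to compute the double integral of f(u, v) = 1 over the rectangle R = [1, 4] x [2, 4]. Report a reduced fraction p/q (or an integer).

f(u, v) is a tensor product of a function of u and a function of v, and both factors are bounded continuous (hence Lebesgue integrable) on the rectangle, so Fubini's theorem applies:
  integral_R f d(m x m) = (integral_a1^b1 1 du) * (integral_a2^b2 1 dv).
Inner integral in u: integral_{1}^{4} 1 du = (4^1 - 1^1)/1
  = 3.
Inner integral in v: integral_{2}^{4} 1 dv = (4^1 - 2^1)/1
  = 2.
Product: (3) * (2) = 6.

6


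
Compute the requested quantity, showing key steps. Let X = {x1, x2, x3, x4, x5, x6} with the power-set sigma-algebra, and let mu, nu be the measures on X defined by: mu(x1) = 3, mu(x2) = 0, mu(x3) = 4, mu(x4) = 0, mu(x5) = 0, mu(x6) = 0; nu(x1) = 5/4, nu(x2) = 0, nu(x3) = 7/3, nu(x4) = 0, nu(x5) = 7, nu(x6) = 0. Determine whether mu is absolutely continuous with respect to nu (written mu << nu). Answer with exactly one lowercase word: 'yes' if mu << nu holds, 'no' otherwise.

mu << nu means: every nu-null measurable set is also mu-null; equivalently, for every atom x, if nu({x}) = 0 then mu({x}) = 0.
Checking each atom:
  x1: nu = 5/4 > 0 -> no constraint.
  x2: nu = 0, mu = 0 -> consistent with mu << nu.
  x3: nu = 7/3 > 0 -> no constraint.
  x4: nu = 0, mu = 0 -> consistent with mu << nu.
  x5: nu = 7 > 0 -> no constraint.
  x6: nu = 0, mu = 0 -> consistent with mu << nu.
No atom violates the condition. Therefore mu << nu.

yes


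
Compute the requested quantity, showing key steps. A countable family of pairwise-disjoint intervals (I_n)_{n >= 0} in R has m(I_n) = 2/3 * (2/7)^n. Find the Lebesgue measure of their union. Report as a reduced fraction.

By countable additivity of the Lebesgue measure on pairwise disjoint measurable sets,
  m(union_{n >= 0} I_n) = sum_{n >= 0} m(I_n) = sum_{n >= 0} a * r^n,
  with a = 2/3 and r = 2/7.
Since 0 < r = 2/7 < 1, the geometric series converges:
  sum_{n >= 0} a * r^n = a / (1 - r).
  = 2/3 / (1 - 2/7)
  = 2/3 / (5/7)
  = 14/15.

14/15


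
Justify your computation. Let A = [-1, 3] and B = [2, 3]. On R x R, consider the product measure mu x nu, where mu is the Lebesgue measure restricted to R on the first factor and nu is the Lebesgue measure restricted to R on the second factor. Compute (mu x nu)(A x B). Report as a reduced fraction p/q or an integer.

For a measurable rectangle A x B, the product measure satisfies
  (mu x nu)(A x B) = mu(A) * nu(B).
  mu(A) = 4.
  nu(B) = 1.
  (mu x nu)(A x B) = 4 * 1 = 4.

4


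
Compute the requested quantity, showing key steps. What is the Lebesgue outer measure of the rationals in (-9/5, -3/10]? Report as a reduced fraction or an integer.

E = Q cap (-9/5, -3/10] is a subset of Q, which is countable. Enumerate Q = {q_1, q_2, ...}; for any eps > 0, cover q_k by the open interval (q_k - eps/2^(k+1), q_k + eps/2^(k+1)), of length eps/2^k. The total cover length is sum_{k>=1} eps/2^k = eps. Hence m*(E) <= m*(Q) <= eps for every eps > 0, and since outer measure is non-negative, m*(E) = 0.

0


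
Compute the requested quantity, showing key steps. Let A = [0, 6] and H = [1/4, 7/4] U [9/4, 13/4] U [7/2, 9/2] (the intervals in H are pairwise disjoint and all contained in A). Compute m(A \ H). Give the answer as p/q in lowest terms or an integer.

The ambient interval has length m(A) = 6 - 0 = 6.
Since the holes are disjoint and sit inside A, by finite additivity
  m(H) = sum_i (b_i - a_i), and m(A \ H) = m(A) - m(H).
Computing the hole measures:
  m(H_1) = 7/4 - 1/4 = 3/2.
  m(H_2) = 13/4 - 9/4 = 1.
  m(H_3) = 9/2 - 7/2 = 1.
Summed: m(H) = 3/2 + 1 + 1 = 7/2.
So m(A \ H) = 6 - 7/2 = 5/2.

5/2


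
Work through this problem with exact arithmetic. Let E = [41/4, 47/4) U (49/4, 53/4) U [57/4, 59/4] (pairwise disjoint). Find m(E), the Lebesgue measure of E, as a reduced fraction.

For pairwise disjoint intervals, m(union_i I_i) = sum_i m(I_i),
and m is invariant under swapping open/closed endpoints (single points have measure 0).
So m(E) = sum_i (b_i - a_i).
  I_1 has length 47/4 - 41/4 = 3/2.
  I_2 has length 53/4 - 49/4 = 1.
  I_3 has length 59/4 - 57/4 = 1/2.
Summing:
  m(E) = 3/2 + 1 + 1/2 = 3.

3


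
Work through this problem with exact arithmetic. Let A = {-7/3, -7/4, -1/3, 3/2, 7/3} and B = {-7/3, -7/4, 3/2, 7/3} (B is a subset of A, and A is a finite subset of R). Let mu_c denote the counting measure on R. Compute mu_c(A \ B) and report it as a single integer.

Counting measure assigns mu_c(E) = |E| (number of elements) when E is finite. For B subset A, A \ B is the set of elements of A not in B, so |A \ B| = |A| - |B|.
|A| = 5, |B| = 4, so mu_c(A \ B) = 5 - 4 = 1.

1


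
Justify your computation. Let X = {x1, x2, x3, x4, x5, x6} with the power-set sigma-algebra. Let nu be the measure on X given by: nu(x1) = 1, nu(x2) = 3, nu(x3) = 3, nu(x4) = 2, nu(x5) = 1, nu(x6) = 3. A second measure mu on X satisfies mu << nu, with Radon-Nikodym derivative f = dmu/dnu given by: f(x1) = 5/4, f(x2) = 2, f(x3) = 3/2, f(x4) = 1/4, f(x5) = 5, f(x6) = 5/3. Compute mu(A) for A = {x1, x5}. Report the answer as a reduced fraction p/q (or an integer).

By the defining property of the Radon-Nikodym derivative, for every measurable set A,
  mu(A) = integral_A f dnu.
Since nu is a discrete measure concentrated on the atoms of X, the integral over A reduces to the sum
  mu(A) = sum_{x in A} f(x) * nu({x}).
Computing each term:
  x1: f(x1) * nu(x1) = 5/4 * 1 = 5/4.
  x5: f(x5) * nu(x5) = 5 * 1 = 5.
Summing: mu(A) = 5/4 + 5 = 25/4.

25/4


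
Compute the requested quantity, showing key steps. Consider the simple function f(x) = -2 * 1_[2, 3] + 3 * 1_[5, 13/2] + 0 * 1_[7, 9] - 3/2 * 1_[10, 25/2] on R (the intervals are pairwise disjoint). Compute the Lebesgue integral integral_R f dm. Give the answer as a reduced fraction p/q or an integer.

For a simple function f = sum_i c_i * 1_{A_i} with disjoint A_i,
  integral f dm = sum_i c_i * m(A_i).
Lengths of the A_i:
  m(A_1) = 3 - 2 = 1.
  m(A_2) = 13/2 - 5 = 3/2.
  m(A_3) = 9 - 7 = 2.
  m(A_4) = 25/2 - 10 = 5/2.
Contributions c_i * m(A_i):
  (-2) * (1) = -2.
  (3) * (3/2) = 9/2.
  (0) * (2) = 0.
  (-3/2) * (5/2) = -15/4.
Total: -2 + 9/2 + 0 - 15/4 = -5/4.

-5/4


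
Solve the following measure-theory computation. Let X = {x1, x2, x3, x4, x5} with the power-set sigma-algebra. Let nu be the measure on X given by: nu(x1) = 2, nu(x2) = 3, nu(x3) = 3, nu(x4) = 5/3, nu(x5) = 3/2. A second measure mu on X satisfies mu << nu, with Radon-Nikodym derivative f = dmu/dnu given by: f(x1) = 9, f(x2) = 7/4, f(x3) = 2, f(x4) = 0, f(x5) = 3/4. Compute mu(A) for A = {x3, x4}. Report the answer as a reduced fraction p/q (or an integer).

By the defining property of the Radon-Nikodym derivative, for every measurable set A,
  mu(A) = integral_A f dnu.
Since nu is a discrete measure concentrated on the atoms of X, the integral over A reduces to the sum
  mu(A) = sum_{x in A} f(x) * nu({x}).
Computing each term:
  x3: f(x3) * nu(x3) = 2 * 3 = 6.
  x4: f(x4) * nu(x4) = 0 * 5/3 = 0.
Summing: mu(A) = 6 + 0 = 6.

6


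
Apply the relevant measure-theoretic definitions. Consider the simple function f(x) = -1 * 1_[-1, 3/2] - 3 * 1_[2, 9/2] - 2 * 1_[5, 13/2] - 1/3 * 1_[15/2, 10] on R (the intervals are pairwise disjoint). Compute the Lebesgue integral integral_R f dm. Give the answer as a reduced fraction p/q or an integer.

For a simple function f = sum_i c_i * 1_{A_i} with disjoint A_i,
  integral f dm = sum_i c_i * m(A_i).
Lengths of the A_i:
  m(A_1) = 3/2 - (-1) = 5/2.
  m(A_2) = 9/2 - 2 = 5/2.
  m(A_3) = 13/2 - 5 = 3/2.
  m(A_4) = 10 - 15/2 = 5/2.
Contributions c_i * m(A_i):
  (-1) * (5/2) = -5/2.
  (-3) * (5/2) = -15/2.
  (-2) * (3/2) = -3.
  (-1/3) * (5/2) = -5/6.
Total: -5/2 - 15/2 - 3 - 5/6 = -83/6.

-83/6


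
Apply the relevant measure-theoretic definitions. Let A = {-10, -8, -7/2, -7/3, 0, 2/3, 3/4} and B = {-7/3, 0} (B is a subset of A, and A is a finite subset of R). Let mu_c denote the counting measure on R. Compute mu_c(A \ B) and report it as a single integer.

Counting measure assigns mu_c(E) = |E| (number of elements) when E is finite. For B subset A, A \ B is the set of elements of A not in B, so |A \ B| = |A| - |B|.
|A| = 7, |B| = 2, so mu_c(A \ B) = 7 - 2 = 5.

5
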